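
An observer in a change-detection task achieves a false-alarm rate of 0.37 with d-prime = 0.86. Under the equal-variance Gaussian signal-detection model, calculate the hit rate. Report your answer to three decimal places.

hit rate = 0.701

z(false-alarm rate) = z(0.37) = -0.3319
z(H) = z(FA) + d' = -0.3319 + 0.86 = 0.5281
hit rate = Φ(0.5281) = 0.7013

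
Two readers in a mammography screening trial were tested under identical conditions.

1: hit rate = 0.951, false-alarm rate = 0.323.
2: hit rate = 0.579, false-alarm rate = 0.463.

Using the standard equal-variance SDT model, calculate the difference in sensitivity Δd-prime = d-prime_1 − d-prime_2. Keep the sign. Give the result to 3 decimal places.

Δd-prime = 1.822

1: z(0.951) = 1.6546, z(0.323) = -0.4593, d' = 2.1139
2: z(0.579) = 0.1993, z(0.463) = -0.0929, d' = 0.2922
Δd' = d'_1 − d'_2 = 2.1139 − 0.2922 = 1.8217
1 has the higher sensitivity.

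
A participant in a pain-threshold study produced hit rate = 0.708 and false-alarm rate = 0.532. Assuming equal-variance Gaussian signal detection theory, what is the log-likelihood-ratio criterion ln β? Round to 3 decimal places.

Φ⁻¹(0.708) = 0.5476, Φ⁻¹(0.532) = 0.0803
ln β = −½·[z(H)² − z(FA)²] = −0.5 × (0.2999 − 0.0064) = -0.14675

ln β = -0.147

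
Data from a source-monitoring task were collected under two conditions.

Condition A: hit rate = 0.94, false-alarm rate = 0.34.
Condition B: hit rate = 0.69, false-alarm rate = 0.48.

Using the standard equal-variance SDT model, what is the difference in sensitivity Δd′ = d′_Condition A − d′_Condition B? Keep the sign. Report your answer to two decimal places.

Condition A: z(0.94) = 1.555, z(0.34) = -0.412, d' = 1.967
Condition B: z(0.69) = 0.496, z(0.48) = -0.050, d' = 0.546
Δd' = d'_Condition A − d'_Condition B = 1.967 − 0.546 = 1.421
Condition A has the higher sensitivity.

Δd′ = 1.42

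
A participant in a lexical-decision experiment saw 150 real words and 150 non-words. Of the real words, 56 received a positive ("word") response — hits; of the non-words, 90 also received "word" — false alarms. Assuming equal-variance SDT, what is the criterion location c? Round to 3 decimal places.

H = 56/150 = 0.3733
FA = 90/150 = 0.6000
Φ⁻¹(H) = -0.3231
Φ⁻¹(FA) = 0.2533
c = −½·[z(H) + z(FA)] = −0.5 × (-0.3231 + 0.2533) = 0.0349
c > 0: the participant has a conservative response bias.

c = 0.035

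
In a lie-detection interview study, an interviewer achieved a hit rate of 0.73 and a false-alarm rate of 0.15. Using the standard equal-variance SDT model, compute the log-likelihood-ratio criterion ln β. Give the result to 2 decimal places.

ln β = 0.35

z(H) = 0.613
z(FA) = -1.036
ln β = −½·[z(H)² − z(FA)²] = −0.5 × (0.376 − 1.073) = 0.3485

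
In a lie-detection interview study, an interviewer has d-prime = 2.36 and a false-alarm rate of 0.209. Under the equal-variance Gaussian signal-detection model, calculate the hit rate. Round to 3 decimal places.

hit rate = 0.939

z(false-alarm rate) = z(0.209) = -0.8099
z(H) = z(FA) + d' = -0.8099 + 2.36 = 1.5501
hit rate = Φ(1.5501) = 0.9394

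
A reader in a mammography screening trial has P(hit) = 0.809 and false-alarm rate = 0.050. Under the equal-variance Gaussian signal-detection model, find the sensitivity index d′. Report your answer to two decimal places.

d′ = 2.52

z(H) = 0.8742
z(FA) = -1.6449
d' = z(H) − z(FA) = 0.8742 − (-1.6449) = 2.5191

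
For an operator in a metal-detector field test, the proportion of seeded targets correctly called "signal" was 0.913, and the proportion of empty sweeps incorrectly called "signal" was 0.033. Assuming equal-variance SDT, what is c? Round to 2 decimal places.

c = 0.24

Φ⁻¹(0.913) = 1.3595, Φ⁻¹(0.033) = -1.8384
c = −½·[z(H) + z(FA)] = −0.5 × (1.3595 + (-1.8384)) = 0.23945
c > 0: the operator has a conservative response bias.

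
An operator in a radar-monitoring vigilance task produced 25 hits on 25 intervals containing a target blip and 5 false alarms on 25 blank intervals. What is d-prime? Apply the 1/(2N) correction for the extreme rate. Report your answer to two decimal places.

The hit rate is 25/25 = 1, so apply the 1/(2N) correction: H → 1 − 1/(2·25) = 0.98000.
z(H) = z(0.98000) = 2.054
z(FA) = z(0.20000) = -0.842
d' = 2.054 − (-0.842) = 2.896

d-prime = 2.90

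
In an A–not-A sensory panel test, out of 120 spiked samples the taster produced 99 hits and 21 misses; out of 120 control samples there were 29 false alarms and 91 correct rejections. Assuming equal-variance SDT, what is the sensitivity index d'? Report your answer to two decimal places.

d' = 1.64

H = 99/120 = 0.8250
FA = 29/120 = 0.2417
Φ⁻¹(0.8250) = 0.9346, Φ⁻¹(0.2417) = -0.7008
d' = z(H) − z(FA) = 0.9346 − (-0.7008) = 1.6354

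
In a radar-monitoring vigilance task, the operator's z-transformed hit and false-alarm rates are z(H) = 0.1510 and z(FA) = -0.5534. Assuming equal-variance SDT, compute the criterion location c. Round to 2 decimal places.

c = −½·[z(H) + z(FA)] = −½·(0.1510 + (-0.5534)) = 0.2012

c = 0.20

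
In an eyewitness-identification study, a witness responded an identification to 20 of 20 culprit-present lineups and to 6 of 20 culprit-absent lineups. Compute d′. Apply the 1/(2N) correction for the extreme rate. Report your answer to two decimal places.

The hit rate is 20/20 = 1, so apply the 1/(2N) correction: H → 1 − 1/(2·20) = 0.97500.
z(H) = z(0.97500) = 1.960
z(FA) = z(0.30000) = -0.524
d' = 1.960 − (-0.524) = 2.484

d′ = 2.48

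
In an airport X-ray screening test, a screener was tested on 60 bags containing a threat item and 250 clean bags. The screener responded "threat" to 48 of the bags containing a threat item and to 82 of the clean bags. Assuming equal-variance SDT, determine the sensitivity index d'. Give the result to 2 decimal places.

d' = 1.29

H = 48/60 = 0.8000
FA = 82/250 = 0.3280
z(H) = 0.842
z(FA) = -0.445
d' = z(H) − z(FA) = 0.842 − (-0.445) = 1.287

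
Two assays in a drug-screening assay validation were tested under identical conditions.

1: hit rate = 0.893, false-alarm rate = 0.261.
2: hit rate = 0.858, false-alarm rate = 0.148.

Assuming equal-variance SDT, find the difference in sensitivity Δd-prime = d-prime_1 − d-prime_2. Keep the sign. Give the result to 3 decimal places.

1: z(0.893) = 1.2426, z(0.261) = -0.6403, d' = 1.8829
2: z(0.858) = 1.0714, z(0.148) = -1.0450, d' = 2.1164
Δd' = d'_1 − d'_2 = 1.8829 − 2.1164 = -0.2335
2 has the higher sensitivity.

Δd-prime = -0.234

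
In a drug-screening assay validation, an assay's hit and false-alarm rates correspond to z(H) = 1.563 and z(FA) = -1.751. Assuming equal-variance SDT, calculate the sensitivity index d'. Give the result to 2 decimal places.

d' = z(H) − z(FA) = 1.563 − (-1.751) = 3.314

d' = 3.31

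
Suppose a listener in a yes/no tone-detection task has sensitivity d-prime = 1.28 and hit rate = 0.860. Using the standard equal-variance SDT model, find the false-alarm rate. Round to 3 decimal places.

z(hit rate) = z(0.860) = 1.0803
z(FA) = z(H) − d' = 1.0803 − 1.28 = -0.1997
false-alarm rate = Φ(-0.1997) = 0.4209

false-alarm rate = 0.421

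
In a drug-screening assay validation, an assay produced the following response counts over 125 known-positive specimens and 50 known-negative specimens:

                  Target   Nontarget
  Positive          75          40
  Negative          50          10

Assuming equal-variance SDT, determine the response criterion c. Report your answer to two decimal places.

c = -0.55

H = 75/125 = 0.6000
FA = 40/50 = 0.8000
z(0.6000) = 0.2533, z(0.8000) = 0.8416
c = −½·[z(H) + z(FA)] = −0.5 × (0.2533 + 0.8416) = -0.54745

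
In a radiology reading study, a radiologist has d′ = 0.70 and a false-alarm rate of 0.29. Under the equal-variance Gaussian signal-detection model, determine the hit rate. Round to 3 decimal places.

hit rate = 0.558

z(false-alarm rate) = z(0.29) = -0.5534
z(H) = z(FA) + d' = -0.5534 + 0.70 = 0.1466
hit rate = Φ(0.1466) = 0.5583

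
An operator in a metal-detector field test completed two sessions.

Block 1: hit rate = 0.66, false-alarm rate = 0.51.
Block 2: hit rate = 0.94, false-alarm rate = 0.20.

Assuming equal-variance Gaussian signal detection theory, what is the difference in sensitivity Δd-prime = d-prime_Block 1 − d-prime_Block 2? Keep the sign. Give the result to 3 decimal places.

Block 1: z(0.66) = 0.4125, z(0.51) = 0.0251, d' = 0.3874
Block 2: z(0.94) = 1.5548, z(0.20) = -0.8416, d' = 2.3964
Δd' = d'_Block 1 − d'_Block 2 = 0.3874 − 2.3964 = -2.0090
Block 2 has the higher sensitivity.

Δd-prime = -2.009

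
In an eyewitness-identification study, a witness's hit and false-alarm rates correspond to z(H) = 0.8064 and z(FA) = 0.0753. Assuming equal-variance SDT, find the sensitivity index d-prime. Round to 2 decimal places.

d' = z(H) − z(FA) = 0.8064 − 0.0753 = 0.7311

d-prime = 0.73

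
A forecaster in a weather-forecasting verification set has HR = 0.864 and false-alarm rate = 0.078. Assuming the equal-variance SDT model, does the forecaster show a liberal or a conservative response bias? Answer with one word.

z(H) = 1.098, z(FA) = -1.419
c = −½·(z(H) + z(FA)) = 0.1605
c > 0 → conservative criterion (biased toward responding “no”).

conservative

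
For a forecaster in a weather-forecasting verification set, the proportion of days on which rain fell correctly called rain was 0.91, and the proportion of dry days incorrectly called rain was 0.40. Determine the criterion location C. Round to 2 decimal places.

C = -0.54

Φ⁻¹(0.91) = 1.341, Φ⁻¹(0.40) = -0.253
c = −½·[z(H) + z(FA)] = −0.5 × (1.341 + (-0.253)) = -0.544
c < 0: the forecaster has a liberal response bias.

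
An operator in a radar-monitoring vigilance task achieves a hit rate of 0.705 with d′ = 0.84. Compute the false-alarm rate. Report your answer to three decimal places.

z(hit rate) = z(0.705) = 0.5388
z(FA) = z(H) − d' = 0.5388 − 0.84 = -0.3012
false-alarm rate = Φ(-0.3012) = 0.3816

false-alarm rate = 0.382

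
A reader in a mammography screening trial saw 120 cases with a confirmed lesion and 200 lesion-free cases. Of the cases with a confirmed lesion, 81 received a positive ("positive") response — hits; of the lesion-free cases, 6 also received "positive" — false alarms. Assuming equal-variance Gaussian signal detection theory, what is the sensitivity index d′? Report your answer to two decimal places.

H = 81/120 = 0.6750
FA = 6/200 = 0.0300
z(H) = z(0.6750) = 0.4538
z(FA) = z(0.0300) = -1.8808
d' = z(H) − z(FA) = 0.4538 − (-1.8808) = 2.3346

d′ = 2.33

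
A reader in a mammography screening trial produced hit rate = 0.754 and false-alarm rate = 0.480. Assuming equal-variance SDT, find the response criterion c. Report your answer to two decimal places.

c = -0.32

Φ⁻¹(0.754) = 0.6871, Φ⁻¹(0.480) = -0.0502
c = −½·[z(H) + z(FA)] = −0.5 × (0.6871 + (-0.0502)) = -0.31845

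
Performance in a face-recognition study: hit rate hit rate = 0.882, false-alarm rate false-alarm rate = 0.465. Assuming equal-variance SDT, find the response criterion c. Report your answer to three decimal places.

z(0.882) = 1.1850, z(0.465) = -0.0878
c = −½·[z(H) + z(FA)] = −0.5 × (1.1850 + (-0.0878)) = -0.5486
c < 0: the observer has a liberal response bias.

c = -0.549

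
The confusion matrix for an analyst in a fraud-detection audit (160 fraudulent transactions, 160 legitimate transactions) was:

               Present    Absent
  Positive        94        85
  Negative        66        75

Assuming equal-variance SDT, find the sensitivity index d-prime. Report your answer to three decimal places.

H = 94/160 = 0.5875
FA = 85/160 = 0.5312
Φ⁻¹(H) = Φ⁻¹(0.5875) = 0.2211
Φ⁻¹(FA) = Φ⁻¹(0.5312) = 0.0783
d' = z(H) − z(FA) = 0.2211 − 0.0783 = 0.1428

d-prime = 0.143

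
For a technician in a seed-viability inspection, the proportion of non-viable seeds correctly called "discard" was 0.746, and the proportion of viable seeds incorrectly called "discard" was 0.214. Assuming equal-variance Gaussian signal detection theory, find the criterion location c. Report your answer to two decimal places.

c = 0.07

z(H) = z(0.746) = 0.6620
z(FA) = z(0.214) = -0.7926
c = −½·[z(H) + z(FA)] = −0.5 × (0.6620 + (-0.7926)) = 0.0653
c > 0: the technician has a conservative response bias.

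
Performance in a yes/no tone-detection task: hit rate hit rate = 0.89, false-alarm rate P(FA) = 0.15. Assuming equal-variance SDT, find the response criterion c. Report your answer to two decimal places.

c = -0.10

Φ⁻¹(H) = Φ⁻¹(0.89) = 1.227
Φ⁻¹(FA) = Φ⁻¹(0.15) = -1.036
c = −½·[z(H) + z(FA)] = −0.5 × (1.227 + (-1.036)) = -0.0955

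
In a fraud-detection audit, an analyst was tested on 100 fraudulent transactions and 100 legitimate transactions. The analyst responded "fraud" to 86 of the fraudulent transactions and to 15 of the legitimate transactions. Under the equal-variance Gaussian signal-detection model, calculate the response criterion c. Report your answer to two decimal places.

c = -0.02

H = 86/100 = 0.8600
FA = 15/100 = 0.1500
z(H) = z(0.8600) = 1.0803
z(FA) = z(0.1500) = -1.0364
c = −½·[z(H) + z(FA)] = −0.5 × (1.0803 + (-1.0364)) = -0.02195
c < 0: the analyst has a liberal response bias.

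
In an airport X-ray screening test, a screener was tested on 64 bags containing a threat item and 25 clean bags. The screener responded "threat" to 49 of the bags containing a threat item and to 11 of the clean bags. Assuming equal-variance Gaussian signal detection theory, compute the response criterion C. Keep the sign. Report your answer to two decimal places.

C = -0.29

H = 49/64 = 0.7656
FA = 11/25 = 0.4400
z(0.7656) = 0.7244, z(0.4400) = -0.1510
c = −½·[z(H) + z(FA)] = −0.5 × (0.7244 + (-0.1510)) = -0.2867
c < 0: the screener has a liberal response bias.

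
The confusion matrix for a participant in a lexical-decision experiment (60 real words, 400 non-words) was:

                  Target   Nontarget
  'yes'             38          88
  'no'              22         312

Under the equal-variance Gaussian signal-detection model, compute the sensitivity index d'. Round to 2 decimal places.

H = 38/60 = 0.6333
FA = 88/400 = 0.2200
z(0.6333) = 0.341, z(0.2200) = -0.772
d' = z(H) − z(FA) = 0.341 − (-0.772) = 1.113

d' = 1.11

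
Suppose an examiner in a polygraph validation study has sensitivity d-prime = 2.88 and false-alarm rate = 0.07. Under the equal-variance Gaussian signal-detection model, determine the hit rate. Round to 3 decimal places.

z(false-alarm rate) = z(0.07) = -1.4758
z(H) = z(FA) + d' = -1.4758 + 2.88 = 1.4042
hit rate = Φ(1.4042) = 0.9199

hit rate = 0.920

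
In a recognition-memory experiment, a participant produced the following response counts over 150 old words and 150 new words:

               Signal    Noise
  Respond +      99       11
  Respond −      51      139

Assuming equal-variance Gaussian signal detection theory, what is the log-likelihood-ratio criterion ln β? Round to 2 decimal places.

ln β = 0.97

H = 99/150 = 0.6600
FA = 11/150 = 0.0733
z(H) = z(0.6600) = 0.412
z(FA) = z(0.0733) = -1.452
ln β = −½·[z(H)² − z(FA)²] = −0.5 × (0.170 − 2.108) = 0.969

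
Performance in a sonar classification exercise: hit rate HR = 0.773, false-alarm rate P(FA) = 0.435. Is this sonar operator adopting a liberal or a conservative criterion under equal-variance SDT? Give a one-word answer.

liberal

z(H) = 0.749, z(FA) = -0.164
c = −½·(z(H) + z(FA)) = -0.2925
c < 0 → liberal criterion (biased toward responding “yes”).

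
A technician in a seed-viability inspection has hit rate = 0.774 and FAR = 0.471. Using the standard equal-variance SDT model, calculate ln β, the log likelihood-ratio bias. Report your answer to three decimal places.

Φ⁻¹(0.774) = 0.7521, Φ⁻¹(0.471) = -0.0728
ln β = −½·[z(H)² − z(FA)²] = −0.5 × (0.5657 − 0.0053) = -0.2802

ln β = -0.280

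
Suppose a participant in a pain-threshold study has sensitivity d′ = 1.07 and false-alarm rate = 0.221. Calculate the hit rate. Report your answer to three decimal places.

z(false-alarm rate) = z(0.221) = -0.7688
z(H) = z(FA) + d' = -0.7688 + 1.07 = 0.3012
hit rate = Φ(0.3012) = 0.6184

hit rate = 0.618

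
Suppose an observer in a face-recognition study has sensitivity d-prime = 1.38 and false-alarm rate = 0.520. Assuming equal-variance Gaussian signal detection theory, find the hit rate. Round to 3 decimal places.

hit rate = 0.924

z(false-alarm rate) = z(0.520) = 0.0502
z(H) = z(FA) + d' = 0.0502 + 1.38 = 1.4302
hit rate = Φ(1.4302) = 0.9237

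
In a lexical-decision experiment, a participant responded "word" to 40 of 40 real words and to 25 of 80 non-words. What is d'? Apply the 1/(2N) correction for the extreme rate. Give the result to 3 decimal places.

The hit rate is 40/40 = 1, so apply the 1/(2N) correction: H → 1 − 1/(2·40) = 0.98750.
z(H) = z(0.98750) = 2.2414
z(FA) = z(0.31250) = -0.4888
d' = 2.2414 − (-0.4888) = 2.7302

d' = 2.730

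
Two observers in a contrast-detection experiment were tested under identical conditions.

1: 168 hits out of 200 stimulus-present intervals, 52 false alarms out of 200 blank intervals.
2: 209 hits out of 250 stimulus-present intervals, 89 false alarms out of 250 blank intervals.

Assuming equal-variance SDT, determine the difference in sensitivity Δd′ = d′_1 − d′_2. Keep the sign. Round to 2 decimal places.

1: z(0.8400) = 0.994, z(0.2600) = -0.643, d' = 1.637
2: z(0.8360) = 0.978, z(0.3560) = -0.369, d' = 1.347
Δd' = d'_1 − d'_2 = 1.637 − 1.347 = 0.290
1 has the higher sensitivity.

Δd′ = 0.29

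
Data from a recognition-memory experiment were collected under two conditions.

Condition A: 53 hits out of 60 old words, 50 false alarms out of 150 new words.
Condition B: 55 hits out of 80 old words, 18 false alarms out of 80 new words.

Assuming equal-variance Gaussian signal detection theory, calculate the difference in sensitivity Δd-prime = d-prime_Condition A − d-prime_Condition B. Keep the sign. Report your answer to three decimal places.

Δd-prime = 0.378

Condition A: z(0.8833) = 1.1916, z(0.3333) = -0.4308, d' = 1.6224
Condition B: z(0.6875) = 0.4888, z(0.2250) = -0.7554, d' = 1.2442
Δd' = d'_Condition A − d'_Condition B = 1.6224 − 1.2442 = 0.3782
Condition A has the higher sensitivity.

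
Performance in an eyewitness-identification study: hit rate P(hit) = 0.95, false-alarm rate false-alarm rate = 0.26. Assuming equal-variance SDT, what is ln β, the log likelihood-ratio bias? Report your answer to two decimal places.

z(0.95) = 1.645, z(0.26) = -0.643
ln β = −½·[z(H)² − z(FA)²] = −0.5 × (2.706 − 0.413) = -1.1465

ln β = -1.15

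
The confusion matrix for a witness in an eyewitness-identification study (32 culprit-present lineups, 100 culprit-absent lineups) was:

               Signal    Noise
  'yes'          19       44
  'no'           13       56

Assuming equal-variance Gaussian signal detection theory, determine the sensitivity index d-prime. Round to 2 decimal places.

H = 19/32 = 0.5938
FA = 44/100 = 0.4400
z(H) = 0.237
z(FA) = -0.151
d' = z(H) − z(FA) = 0.237 − (-0.151) = 0.388

d-prime = 0.39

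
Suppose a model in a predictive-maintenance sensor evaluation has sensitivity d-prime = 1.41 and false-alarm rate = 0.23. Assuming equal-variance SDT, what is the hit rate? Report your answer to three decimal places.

hit rate = 0.749

z(false-alarm rate) = z(0.23) = -0.7388
z(H) = z(FA) + d' = -0.7388 + 1.41 = 0.6712
hit rate = Φ(0.6712) = 0.7490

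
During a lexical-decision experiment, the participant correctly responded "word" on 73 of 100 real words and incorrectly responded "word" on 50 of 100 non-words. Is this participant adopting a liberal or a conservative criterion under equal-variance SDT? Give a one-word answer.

z(H) = 0.613, z(FA) = 0.000
c = −½·(z(H) + z(FA)) = -0.3065
c < 0 → liberal criterion (biased toward responding “yes”).

liberal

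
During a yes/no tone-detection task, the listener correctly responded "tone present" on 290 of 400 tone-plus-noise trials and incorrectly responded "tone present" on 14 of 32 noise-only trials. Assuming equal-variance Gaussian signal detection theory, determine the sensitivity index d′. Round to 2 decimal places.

H = 290/400 = 0.7250
FA = 14/32 = 0.4375
z(0.7250) = 0.598, z(0.4375) = -0.157
d' = z(H) − z(FA) = 0.598 − (-0.157) = 0.755

d′ = 0.76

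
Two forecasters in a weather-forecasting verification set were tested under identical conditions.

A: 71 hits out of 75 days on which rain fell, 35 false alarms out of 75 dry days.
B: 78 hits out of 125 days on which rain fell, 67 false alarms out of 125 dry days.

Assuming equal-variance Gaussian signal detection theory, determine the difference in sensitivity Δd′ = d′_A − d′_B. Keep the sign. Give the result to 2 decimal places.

Δd′ = 1.47

A: z(0.9467) = 1.614, z(0.4667) = -0.084, d' = 1.698
B: z(0.6240) = 0.316, z(0.5360) = 0.090, d' = 0.226
Δd' = d'_A − d'_B = 1.698 − 0.226 = 1.472
A has the higher sensitivity.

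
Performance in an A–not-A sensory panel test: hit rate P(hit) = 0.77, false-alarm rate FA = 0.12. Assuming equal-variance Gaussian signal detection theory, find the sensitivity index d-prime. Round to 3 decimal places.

z(H) = 0.7388
z(FA) = -1.1750
d' = z(H) − z(FA) = 0.7388 − (-1.1750) = 1.9138

d-prime = 1.914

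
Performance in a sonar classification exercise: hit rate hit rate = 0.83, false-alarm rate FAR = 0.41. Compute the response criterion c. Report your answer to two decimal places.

c = -0.36

z(0.83) = 0.9542, z(0.41) = -0.2275
c = −½·[z(H) + z(FA)] = −0.5 × (0.9542 + (-0.2275)) = -0.36335
c < 0: the sonar operator has a liberal response bias.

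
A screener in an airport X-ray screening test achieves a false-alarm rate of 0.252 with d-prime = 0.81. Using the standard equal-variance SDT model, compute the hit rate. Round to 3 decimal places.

z(false-alarm rate) = z(0.252) = -0.6682
z(H) = z(FA) + d' = -0.6682 + 0.81 = 0.1418
hit rate = Φ(0.1418) = 0.5564

hit rate = 0.556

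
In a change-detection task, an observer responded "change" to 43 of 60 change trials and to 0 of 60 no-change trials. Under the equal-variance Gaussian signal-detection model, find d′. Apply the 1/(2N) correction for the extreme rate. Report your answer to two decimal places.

The false-alarm rate is 0/60 = 0, so apply the 1/(2N) correction: FA → 1/(2·60) = 0.00833.
z(H) = z(0.71667) = 0.573
z(FA) = z(0.00833) = -2.394
d' = 0.573 − (-2.394) = 2.967

d′ = 2.97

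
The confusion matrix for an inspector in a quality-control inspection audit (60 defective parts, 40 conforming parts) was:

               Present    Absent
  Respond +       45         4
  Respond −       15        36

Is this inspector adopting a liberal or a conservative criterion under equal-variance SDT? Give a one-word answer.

conservative

z(H) = 0.674, z(FA) = -1.282
c = −½·(z(H) + z(FA)) = 0.304
c > 0 → conservative criterion (biased toward responding “no”).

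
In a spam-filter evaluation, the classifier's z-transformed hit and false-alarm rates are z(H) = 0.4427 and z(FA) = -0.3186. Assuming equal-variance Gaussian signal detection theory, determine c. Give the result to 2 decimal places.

c = −½·[z(H) + z(FA)] = −½·(0.4427 + (-0.3186)) = -0.06205
c < 0: the classifier has a liberal response bias.

c = -0.06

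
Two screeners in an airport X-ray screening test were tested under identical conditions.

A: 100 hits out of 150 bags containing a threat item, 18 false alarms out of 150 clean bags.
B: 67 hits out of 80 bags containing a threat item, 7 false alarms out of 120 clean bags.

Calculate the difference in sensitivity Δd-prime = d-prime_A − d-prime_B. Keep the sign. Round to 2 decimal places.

Δd-prime = -0.95

A: z(0.6667) = 0.431, z(0.1200) = -1.175, d' = 1.606
B: z(0.8375) = 0.984, z(0.0583) = -1.569, d' = 2.553
Δd' = d'_A − d'_B = 1.606 − 2.553 = -0.947
B has the higher sensitivity.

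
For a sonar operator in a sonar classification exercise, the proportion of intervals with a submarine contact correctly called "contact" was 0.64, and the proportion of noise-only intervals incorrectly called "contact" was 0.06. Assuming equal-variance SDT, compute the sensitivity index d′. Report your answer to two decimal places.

Φ⁻¹(H) = Φ⁻¹(0.64) = 0.3585
Φ⁻¹(FA) = Φ⁻¹(0.06) = -1.5548
d' = z(H) − z(FA) = 0.3585 − (-1.5548) = 1.9133

d′ = 1.91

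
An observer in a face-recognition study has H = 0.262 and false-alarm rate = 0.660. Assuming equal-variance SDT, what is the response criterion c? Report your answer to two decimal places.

c = 0.11

Φ⁻¹(H) = -0.6372
Φ⁻¹(FA) = 0.4125
c = −½·[z(H) + z(FA)] = −0.5 × (-0.6372 + 0.4125) = 0.11235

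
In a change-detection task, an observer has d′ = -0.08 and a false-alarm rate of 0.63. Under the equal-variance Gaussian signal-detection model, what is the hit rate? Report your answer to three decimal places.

z(false-alarm rate) = z(0.63) = 0.3319
z(H) = z(FA) + d' = 0.3319 + (-0.08) = 0.2519
hit rate = Φ(0.2519) = 0.5994

hit rate = 0.599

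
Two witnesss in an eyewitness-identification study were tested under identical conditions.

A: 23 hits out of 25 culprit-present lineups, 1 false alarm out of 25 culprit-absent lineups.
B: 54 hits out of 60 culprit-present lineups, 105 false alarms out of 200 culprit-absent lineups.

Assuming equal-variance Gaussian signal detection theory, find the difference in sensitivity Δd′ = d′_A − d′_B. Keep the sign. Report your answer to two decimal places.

A: z(0.9200) = 1.405, z(0.0400) = -1.751, d' = 3.156
B: z(0.9000) = 1.282, z(0.5250) = 0.063, d' = 1.219
Δd' = d'_A − d'_B = 3.156 − 1.219 = 1.937
A has the higher sensitivity.

Δd′ = 1.94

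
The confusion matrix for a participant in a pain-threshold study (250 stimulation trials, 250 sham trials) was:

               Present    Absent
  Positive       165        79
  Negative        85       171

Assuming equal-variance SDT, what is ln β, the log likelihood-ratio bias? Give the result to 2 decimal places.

ln β = 0.03

H = 165/250 = 0.6600
FA = 79/250 = 0.3160
Φ⁻¹(H) = 0.412
Φ⁻¹(FA) = -0.479
ln β = −½·[z(H)² − z(FA)²] = −0.5 × (0.170 − 0.229) = 0.0295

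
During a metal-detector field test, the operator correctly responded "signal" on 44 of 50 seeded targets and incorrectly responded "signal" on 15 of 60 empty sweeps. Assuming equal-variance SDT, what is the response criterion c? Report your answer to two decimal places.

c = -0.25

H = 44/50 = 0.8800
FA = 15/60 = 0.2500
z(H) = z(0.8800) = 1.175
z(FA) = z(0.2500) = -0.674
c = −½·[z(H) + z(FA)] = −0.5 × (1.175 + (-0.674)) = -0.2505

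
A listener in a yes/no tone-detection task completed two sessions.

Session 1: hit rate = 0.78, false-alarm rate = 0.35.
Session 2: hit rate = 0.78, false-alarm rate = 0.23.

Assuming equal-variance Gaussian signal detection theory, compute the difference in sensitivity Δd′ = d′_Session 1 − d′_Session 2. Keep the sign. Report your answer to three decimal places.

Session 1: z(0.78) = 0.7722, z(0.35) = -0.3853, d' = 1.1575
Session 2: z(0.78) = 0.7722, z(0.23) = -0.7388, d' = 1.5110
Δd' = d'_Session 1 − d'_Session 2 = 1.1575 − 1.5110 = -0.3535
Session 2 has the higher sensitivity.

Δd′ = -0.354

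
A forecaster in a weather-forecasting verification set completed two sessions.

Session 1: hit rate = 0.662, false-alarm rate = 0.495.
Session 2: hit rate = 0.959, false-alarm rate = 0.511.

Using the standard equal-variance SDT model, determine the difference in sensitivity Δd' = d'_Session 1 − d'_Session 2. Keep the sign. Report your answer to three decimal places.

Session 1: z(0.662) = 0.4179, z(0.495) = -0.0125, d' = 0.4304
Session 2: z(0.959) = 1.7392, z(0.511) = 0.0276, d' = 1.7116
Δd' = d'_Session 1 − d'_Session 2 = 0.4304 − 1.7116 = -1.2812
Session 2 has the higher sensitivity.

Δd' = -1.281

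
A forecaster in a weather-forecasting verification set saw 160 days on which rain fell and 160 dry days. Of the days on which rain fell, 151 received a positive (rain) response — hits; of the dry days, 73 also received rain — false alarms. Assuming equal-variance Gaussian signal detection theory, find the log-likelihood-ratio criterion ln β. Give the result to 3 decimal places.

H = 151/160 = 0.9437
FA = 73/160 = 0.4562
Φ⁻¹(H) = 1.5866
Φ⁻¹(FA) = -0.1100
ln β = −½·[z(H)² − z(FA)²] = −0.5 × (2.5173 − 0.0121) = -1.2526

ln β = -1.253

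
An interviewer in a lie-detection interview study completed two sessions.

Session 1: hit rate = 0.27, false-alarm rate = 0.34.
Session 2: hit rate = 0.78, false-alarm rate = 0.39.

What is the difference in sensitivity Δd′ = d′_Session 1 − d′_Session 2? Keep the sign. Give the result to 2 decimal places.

Session 1: z(0.27) = -0.613, z(0.34) = -0.412, d' = -0.201
Session 2: z(0.78) = 0.772, z(0.39) = -0.279, d' = 1.051
Δd' = d'_Session 1 − d'_Session 2 = -0.201 − 1.051 = -1.252
Session 2 has the higher sensitivity.

Δd′ = -1.25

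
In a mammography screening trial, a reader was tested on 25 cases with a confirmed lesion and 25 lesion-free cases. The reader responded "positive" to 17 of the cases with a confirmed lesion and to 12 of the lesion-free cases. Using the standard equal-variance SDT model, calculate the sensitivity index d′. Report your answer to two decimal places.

d′ = 0.52

H = 17/25 = 0.6800
FA = 12/25 = 0.4800
Φ⁻¹(H) = 0.4677
Φ⁻¹(FA) = -0.0502
d' = z(H) − z(FA) = 0.4677 − (-0.0502) = 0.5179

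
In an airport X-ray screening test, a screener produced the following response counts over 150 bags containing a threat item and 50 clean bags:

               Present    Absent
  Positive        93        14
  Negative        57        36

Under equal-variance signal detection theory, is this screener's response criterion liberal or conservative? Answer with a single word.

conservative

z(H) = 0.305, z(FA) = -0.583
c = −½·(z(H) + z(FA)) = 0.139
c > 0 → conservative criterion (biased toward responding “no”).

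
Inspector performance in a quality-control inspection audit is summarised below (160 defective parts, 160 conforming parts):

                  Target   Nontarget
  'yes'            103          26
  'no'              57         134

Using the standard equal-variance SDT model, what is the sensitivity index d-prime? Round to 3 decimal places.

d-prime = 1.353

H = 103/160 = 0.6438
FA = 26/160 = 0.1625
z(H) = 0.3686
z(FA) = -0.9842
d' = z(H) − z(FA) = 0.3686 − (-0.9842) = 1.3528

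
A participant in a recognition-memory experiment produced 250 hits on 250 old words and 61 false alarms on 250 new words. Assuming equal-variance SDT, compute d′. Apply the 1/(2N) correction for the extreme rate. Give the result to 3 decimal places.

The hit rate is 250/250 = 1, so apply the 1/(2N) correction: H → 1 − 1/(2·250) = 0.99800.
z(H) = z(0.99800) = 2.8782
z(FA) = z(0.24400) = -0.6935
d' = 2.8782 − (-0.6935) = 3.5717

d′ = 3.572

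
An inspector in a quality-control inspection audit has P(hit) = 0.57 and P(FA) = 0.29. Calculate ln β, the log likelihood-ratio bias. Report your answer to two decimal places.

ln β = 0.14

z(H) = 0.176
z(FA) = -0.553
ln β = −½·[z(H)² − z(FA)²] = −0.5 × (0.031 − 0.306) = 0.1375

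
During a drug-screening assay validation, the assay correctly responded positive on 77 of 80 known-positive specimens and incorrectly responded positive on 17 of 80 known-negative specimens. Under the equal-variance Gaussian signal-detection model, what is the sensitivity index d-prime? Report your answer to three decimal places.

H = 77/80 = 0.9625
FA = 17/80 = 0.2125
z(H) = z(0.9625) = 1.7805
z(FA) = z(0.2125) = -0.7978
d' = z(H) − z(FA) = 1.7805 − (-0.7978) = 2.5783

d-prime = 2.578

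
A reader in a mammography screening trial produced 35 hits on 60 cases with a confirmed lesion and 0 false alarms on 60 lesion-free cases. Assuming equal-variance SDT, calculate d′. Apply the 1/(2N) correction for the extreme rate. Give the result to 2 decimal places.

d′ = 2.60

The false-alarm rate is 0/60 = 0, so apply the 1/(2N) correction: FA → 1/(2·60) = 0.00833.
z(H) = z(0.58333) = 0.210
z(FA) = z(0.00833) = -2.394
d' = 0.210 − (-2.394) = 2.604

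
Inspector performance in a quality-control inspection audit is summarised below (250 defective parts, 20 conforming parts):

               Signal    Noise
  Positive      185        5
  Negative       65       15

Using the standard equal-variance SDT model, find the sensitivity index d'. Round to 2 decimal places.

d' = 1.32

H = 185/250 = 0.7400
FA = 5/20 = 0.2500
z(H) = z(0.7400) = 0.643
z(FA) = z(0.2500) = -0.674
d' = z(H) − z(FA) = 0.643 − (-0.674) = 1.317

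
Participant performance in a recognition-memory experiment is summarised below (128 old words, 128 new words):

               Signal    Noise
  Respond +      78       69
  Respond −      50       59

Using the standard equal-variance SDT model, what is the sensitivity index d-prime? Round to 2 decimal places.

H = 78/128 = 0.6094
FA = 69/128 = 0.5391
z(H) = 0.2778
z(FA) = 0.0982
d' = z(H) − z(FA) = 0.2778 − 0.0982 = 0.1796

d-prime = 0.18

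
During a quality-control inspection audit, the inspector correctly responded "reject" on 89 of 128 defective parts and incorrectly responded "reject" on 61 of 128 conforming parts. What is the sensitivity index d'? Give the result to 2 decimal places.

H = 89/128 = 0.6953
FA = 61/128 = 0.4766
z(H) = z(0.6953) = 0.5109
z(FA) = z(0.4766) = -0.0587
d' = z(H) − z(FA) = 0.5109 − (-0.0587) = 0.5696

d' = 0.57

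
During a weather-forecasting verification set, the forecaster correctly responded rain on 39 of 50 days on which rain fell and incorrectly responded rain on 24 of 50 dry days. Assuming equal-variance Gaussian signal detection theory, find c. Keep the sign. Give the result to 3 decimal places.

H = 39/50 = 0.7800
FA = 24/50 = 0.4800
z(H) = 0.7722
z(FA) = -0.0502
c = −½·[z(H) + z(FA)] = −0.5 × (0.7722 + (-0.0502)) = -0.3610
c < 0: the forecaster has a liberal response bias.

c = -0.361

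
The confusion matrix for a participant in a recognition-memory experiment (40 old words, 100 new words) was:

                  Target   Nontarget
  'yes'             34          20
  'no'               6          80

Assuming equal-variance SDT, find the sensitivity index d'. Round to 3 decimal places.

d' = 1.878

H = 34/40 = 0.8500
FA = 20/100 = 0.2000
z(0.8500) = 1.0364, z(0.2000) = -0.8416
d' = z(H) − z(FA) = 1.0364 − (-0.8416) = 1.8780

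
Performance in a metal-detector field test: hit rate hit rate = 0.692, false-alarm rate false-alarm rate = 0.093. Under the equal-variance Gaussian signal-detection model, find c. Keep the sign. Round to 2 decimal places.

z(0.692) = 0.502, z(0.093) = -1.323
c = −½·[z(H) + z(FA)] = −0.5 × (0.502 + (-1.323)) = 0.4105

c = 0.41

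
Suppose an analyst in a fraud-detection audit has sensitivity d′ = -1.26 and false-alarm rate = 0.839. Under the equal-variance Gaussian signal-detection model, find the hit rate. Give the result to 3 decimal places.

z(false-alarm rate) = z(0.839) = 0.9904
z(H) = z(FA) + d' = 0.9904 + (-1.26) = -0.2696
hit rate = Φ(-0.2696) = 0.3937

hit rate = 0.394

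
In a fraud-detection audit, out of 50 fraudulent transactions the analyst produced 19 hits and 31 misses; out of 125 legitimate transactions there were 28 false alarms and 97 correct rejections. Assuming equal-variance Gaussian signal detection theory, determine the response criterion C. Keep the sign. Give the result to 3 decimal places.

H = 19/50 = 0.3800
FA = 28/125 = 0.2240
z(H) = z(0.3800) = -0.3055
z(FA) = z(0.2240) = -0.7588
c = −½·[z(H) + z(FA)] = −0.5 × (-0.3055 + (-0.7588)) = 0.53215

C = 0.532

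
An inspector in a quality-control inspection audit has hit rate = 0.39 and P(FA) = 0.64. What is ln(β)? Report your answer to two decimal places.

z(H) = z(0.39) = -0.279
z(FA) = z(0.64) = 0.358
ln β = −½·[z(H)² − z(FA)²] = −0.5 × (0.078 − 0.128) = 0.025

ln β = 0.03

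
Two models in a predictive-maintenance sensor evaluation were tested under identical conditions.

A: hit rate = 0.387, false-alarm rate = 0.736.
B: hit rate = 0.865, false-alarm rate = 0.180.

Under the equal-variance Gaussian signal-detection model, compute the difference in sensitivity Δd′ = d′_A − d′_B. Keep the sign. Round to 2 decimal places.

A: z(0.387) = -0.287, z(0.736) = 0.631, d' = -0.918
B: z(0.865) = 1.103, z(0.180) = -0.915, d' = 2.018
Δd' = d'_A − d'_B = -0.918 − 2.018 = -2.936
B has the higher sensitivity.

Δd′ = -2.94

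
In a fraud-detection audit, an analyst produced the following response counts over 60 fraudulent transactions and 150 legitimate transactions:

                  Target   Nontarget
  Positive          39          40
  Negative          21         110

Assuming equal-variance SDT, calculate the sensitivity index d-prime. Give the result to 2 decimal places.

d-prime = 1.01

H = 39/60 = 0.6500
FA = 40/150 = 0.2667
Φ⁻¹(0.6500) = 0.385, Φ⁻¹(0.2667) = -0.623
d' = z(H) − z(FA) = 0.385 − (-0.623) = 1.008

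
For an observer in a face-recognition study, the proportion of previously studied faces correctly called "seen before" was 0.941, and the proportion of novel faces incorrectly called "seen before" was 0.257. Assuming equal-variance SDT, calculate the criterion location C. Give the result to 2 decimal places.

C = -0.46

Φ⁻¹(H) = Φ⁻¹(0.941) = 1.5632
Φ⁻¹(FA) = Φ⁻¹(0.257) = -0.6526
c = −½·[z(H) + z(FA)] = −0.5 × (1.5632 + (-0.6526)) = -0.4553
c < 0: the observer has a liberal response bias.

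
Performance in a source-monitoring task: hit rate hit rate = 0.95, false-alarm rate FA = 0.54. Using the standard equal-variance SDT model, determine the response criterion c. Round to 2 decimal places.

c = -0.87

z(H) = 1.6449
z(FA) = 0.1004
c = −½·[z(H) + z(FA)] = −0.5 × (1.6449 + 0.1004) = -0.87265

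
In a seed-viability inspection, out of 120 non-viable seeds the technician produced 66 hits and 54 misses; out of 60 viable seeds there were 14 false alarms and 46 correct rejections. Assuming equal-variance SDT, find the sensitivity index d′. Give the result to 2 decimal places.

H = 66/120 = 0.5500
FA = 14/60 = 0.2333
Φ⁻¹(H) = 0.1257
Φ⁻¹(FA) = -0.7280
d' = z(H) − z(FA) = 0.1257 − (-0.7280) = 0.8537

d′ = 0.85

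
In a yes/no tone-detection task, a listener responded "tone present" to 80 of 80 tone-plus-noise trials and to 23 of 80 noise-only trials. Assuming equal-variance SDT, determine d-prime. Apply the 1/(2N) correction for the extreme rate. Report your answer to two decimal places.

The hit rate is 80/80 = 1, so apply the 1/(2N) correction: H → 1 − 1/(2·80) = 0.99375.
z(H) = z(0.99375) = 2.498
z(FA) = z(0.28750) = -0.561
d' = 2.498 − (-0.561) = 3.059

d-prime = 3.06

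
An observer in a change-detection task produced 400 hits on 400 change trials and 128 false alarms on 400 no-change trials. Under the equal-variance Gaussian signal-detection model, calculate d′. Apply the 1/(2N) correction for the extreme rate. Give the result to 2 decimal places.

d′ = 3.49

The hit rate is 400/400 = 1, so apply the 1/(2N) correction: H → 1 − 1/(2·400) = 0.99875.
z(H) = z(0.99875) = 3.023
z(FA) = z(0.32000) = -0.468
d' = 3.023 − (-0.468) = 3.491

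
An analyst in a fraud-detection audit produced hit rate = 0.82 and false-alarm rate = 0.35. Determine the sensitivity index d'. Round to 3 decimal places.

d' = 1.301

z(H) = z(0.82) = 0.9154
z(FA) = z(0.35) = -0.3853
d' = z(H) − z(FA) = 0.9154 − (-0.3853) = 1.3007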